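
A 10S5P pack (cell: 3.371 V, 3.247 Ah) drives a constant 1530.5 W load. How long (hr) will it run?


Step 1: E_pack = Ns * V_cell * Np * C_cell = 10 * 3.371 * 5 * 3.247 = 547.28 Wh
Step 2: t = E_pack / P = 547.28 / 1530.5 = 0.3576 hr

0.3576 hr


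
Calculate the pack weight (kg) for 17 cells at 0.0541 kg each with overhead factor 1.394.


Cell mass sum = 17 * 0.0541 = 0.9197 kg
With overhead 1.394: m_pack = 0.9197 * 1.394 = 1.282 kg

1.282 kg


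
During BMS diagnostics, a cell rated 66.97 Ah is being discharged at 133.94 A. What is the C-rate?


Rearranging: C_rate = 133.94 / 66.97 = 2C

2C


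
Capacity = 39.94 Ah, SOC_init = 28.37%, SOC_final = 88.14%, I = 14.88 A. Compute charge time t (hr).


Step 1: dSOC = 88.14% - 28.37% = 59.77%
Step 2: delta_Ah = 39.94 * 59.77 / 100 = 23.872 Ah
Step 3: t = 23.872 / 14.88 = 1.604 hr

1.604 hr


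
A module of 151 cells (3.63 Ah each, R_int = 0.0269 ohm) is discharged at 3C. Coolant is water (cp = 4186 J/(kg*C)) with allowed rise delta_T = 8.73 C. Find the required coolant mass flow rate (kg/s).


Step 1: I = 3 * 3.63 = 10.89 A
Step 2: Q_cell = I^2 * R = 10.89^2 * 0.0269 = 3.1901 W
Step 3: Q_total = 151 * 3.1901 = 481.71 W
Step 4: m_dot = Q_total / (cp * dT) = 481.71 / (4186 * 8.73) = 0.01318 kg/s

0.01318 kg/s


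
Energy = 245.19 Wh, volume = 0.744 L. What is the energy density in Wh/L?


Volumetric ED = 245.19 Wh / 0.744 L = 329.6 Wh/L

329.6 Wh/L


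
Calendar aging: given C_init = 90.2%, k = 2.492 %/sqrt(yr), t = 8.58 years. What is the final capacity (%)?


Step 1: sqrt(8.58 yr) = 2.9292
Step 2: drop = 2.492 * 2.9292 = 7.2996
Step 3: C_final = 90.2 - 7.2996 = 82.90%

82.90%


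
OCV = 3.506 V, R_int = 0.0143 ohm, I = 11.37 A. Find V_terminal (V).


IR drop = 11.37 * 0.0143 = 0.16259 V
V = 3.506 - 0.16259 = 3.343 V

3.343 V


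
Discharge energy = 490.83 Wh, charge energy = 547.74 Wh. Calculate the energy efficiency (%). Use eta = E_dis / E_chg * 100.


Round-trip efficiency = 490.83/547.74 * 100% = 89.61%

89.61%


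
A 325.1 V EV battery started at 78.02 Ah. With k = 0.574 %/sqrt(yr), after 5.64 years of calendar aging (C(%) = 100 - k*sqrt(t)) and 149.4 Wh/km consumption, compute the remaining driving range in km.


Step 1: capacity retention = 100 - 0.574 * sqrt(5.64) = 100 - 0.574 * 2.3749 = 98.637%
Step 2: C_now = 78.02 * 98.637/100 = 76.957 Ah
Step 3: E_pack = V * C_now = 325.1 * 76.957 = 25019 Wh
Step 4: range = E_pack / consumption = 25019 / 149.4 = 167.5 km

167.5 km


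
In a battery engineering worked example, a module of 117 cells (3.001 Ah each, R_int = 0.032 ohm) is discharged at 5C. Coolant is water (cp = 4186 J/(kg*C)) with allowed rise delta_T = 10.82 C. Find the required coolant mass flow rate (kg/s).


Step 1: I = 5 * 3.001 = 15.005 A
Step 2: Q_cell = I^2 * R = 15.005^2 * 0.032 = 7.2048 W
Step 3: Q_total = 117 * 7.2048 = 842.96 W
Step 4: m_dot = Q_total / (cp * dT) = 842.96 / (4186 * 10.82) = 0.01861 kg/s

0.01861 kg/s


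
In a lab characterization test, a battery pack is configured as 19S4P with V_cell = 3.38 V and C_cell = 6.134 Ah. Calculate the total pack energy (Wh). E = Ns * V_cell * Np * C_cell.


V_pack = 19 * 3.38 = 64.22 V
C_pack = 4 * 6.134 = 24.536 Ah
E = V_pack * C_pack = 64.22 * 24.536 = 1576 Wh

1576 Wh


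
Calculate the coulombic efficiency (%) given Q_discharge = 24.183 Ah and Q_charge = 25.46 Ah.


Coulombic efficiency = 24.183/25.46 * 100% = 94.98%

94.98%


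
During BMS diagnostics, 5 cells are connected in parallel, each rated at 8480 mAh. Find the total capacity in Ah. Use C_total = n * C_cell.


Convert: C_cell = 8480 mAh = 8.48 Ah
C_total = 5 * 8.48 = 42.4 Ah

42.4 Ah


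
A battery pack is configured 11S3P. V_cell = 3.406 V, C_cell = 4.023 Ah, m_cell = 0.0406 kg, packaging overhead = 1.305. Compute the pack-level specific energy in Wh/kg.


Step 1: V_pack = 11 * 3.406 = 37.466 V
Step 2: C_pack = 3 * 4.023 = 12.069 Ah
Step 3: E_pack = V_pack * C_pack = 37.466 * 12.069 = 452.18 Wh
Step 4: m_pack = 11 * 3 * 0.0406 * 1.305 = 1.7484 kg
Step 5: ED = E_pack / m_pack = 452.18 / 1.7484 = 258.6 Wh/kg

258.6 Wh/kg


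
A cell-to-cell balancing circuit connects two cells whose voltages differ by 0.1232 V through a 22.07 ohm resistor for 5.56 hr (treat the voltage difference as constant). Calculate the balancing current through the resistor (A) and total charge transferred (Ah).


I_bal = dV / R = 0.1232 / 22.07 = 0.0055822 A
Q = I_bal * t = 0.0055822 * 5.56 = 0.03104 Ah

I=0.0055822 A, Q=0.03104 Ah


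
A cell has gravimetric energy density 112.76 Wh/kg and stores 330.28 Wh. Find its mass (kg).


m = E / ED = 330.28 / 112.76 = 2.929 kg

2.929 kg


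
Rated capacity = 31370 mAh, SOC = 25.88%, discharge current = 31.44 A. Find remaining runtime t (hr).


Convert: C_total = 31370 mAh = 31.37 Ah
Step 1: remaining = SOC/100 * C_total = 25.88/100 * 31.37 = 8.1186 Ah
Step 2: t = remaining / I = 8.1186 / 31.44 = 0.2582 hr

0.2582 hr


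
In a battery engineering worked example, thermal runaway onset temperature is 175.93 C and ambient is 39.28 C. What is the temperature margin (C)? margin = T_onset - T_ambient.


margin = T_onset - T_ambient = 175.93 - 39.28 = 136.65 C

136.65 C


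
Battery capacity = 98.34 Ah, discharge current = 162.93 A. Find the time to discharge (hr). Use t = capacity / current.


Runtime = 98.34 Ah / 162.93 A = 0.6036 hr

0.6036 hr


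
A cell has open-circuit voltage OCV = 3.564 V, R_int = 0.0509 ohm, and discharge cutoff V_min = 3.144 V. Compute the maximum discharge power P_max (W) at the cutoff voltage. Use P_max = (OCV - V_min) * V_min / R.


dV = OCV - V_min = 0.42 V (so I_max = dV / R)
P_max = dV * V_min / R = 0.42 * 3.144 / 0.0509 = 25.94 W

25.94 W


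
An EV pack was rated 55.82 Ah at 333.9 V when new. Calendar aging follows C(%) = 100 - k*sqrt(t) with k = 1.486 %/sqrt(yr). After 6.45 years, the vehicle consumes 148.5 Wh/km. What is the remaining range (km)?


Step 1: capacity retention = 100 - 1.486 * sqrt(6.45) = 100 - 1.486 * 2.5397 = 96.226%
Step 2: C_now = 55.82 * 96.226/100 = 53.713 Ah
Step 3: E_pack = V * C_now = 333.9 * 53.713 = 17935 Wh
Step 4: range = E_pack / consumption = 17935 / 148.5 = 120.8 km

120.8 km


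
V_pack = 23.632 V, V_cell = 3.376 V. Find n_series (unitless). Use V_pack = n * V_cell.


n = V_pack / V_cell = 23.632 / 3.376 = 7

7


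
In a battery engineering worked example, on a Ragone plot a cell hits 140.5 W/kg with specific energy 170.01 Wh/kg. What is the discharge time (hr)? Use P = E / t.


t = E / P = 170.01 / 140.5 = 1.210 hr

1.210 hr


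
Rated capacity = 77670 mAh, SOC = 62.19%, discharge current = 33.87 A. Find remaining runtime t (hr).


Convert: C_total = 77670 mAh = 77.67 Ah
Step 1: remaining = SOC/100 * C_total = 62.19/100 * 77.67 = 48.303 Ah
Step 2: t = remaining / I = 48.303 / 33.87 = 1.426 hr

1.426 hr


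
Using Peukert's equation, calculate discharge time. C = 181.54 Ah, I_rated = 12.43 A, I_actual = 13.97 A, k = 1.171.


t_rated = C / I_rated = 181.54 / 12.43 = 14.605 hr
(I_rated/I)^k = (0.88976)^1.171 = 0.87216
t = t_rated * (I_rated/I)^k = 14.605 * 0.87216 = 12.74 hr

12.74 hr


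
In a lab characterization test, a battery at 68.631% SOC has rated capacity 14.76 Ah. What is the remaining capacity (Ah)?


remaining = SOC / 100 * total = 68.631 / 100 * 14.76 = 10.13 Ah

10.13 Ah


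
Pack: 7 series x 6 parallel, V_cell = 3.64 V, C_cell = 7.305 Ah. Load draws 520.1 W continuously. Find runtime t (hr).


Step 1: E_pack = Ns * V_cell * Np * C_cell = 7 * 3.64 * 6 * 7.305 = 1116.8 Wh
Step 2: t = E_pack / P = 1116.8 / 520.1 = 2.147 hr

2.147 hr


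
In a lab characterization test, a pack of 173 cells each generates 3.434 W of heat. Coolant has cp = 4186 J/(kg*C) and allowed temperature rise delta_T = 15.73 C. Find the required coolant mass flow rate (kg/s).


Q_total = 173 * 3.434 = 594.08 W
m_dot = Q_total / (cp * dT) = 594.08 / (4186 * 15.73) = 0.009022 kg/s

0.009022 kg/s


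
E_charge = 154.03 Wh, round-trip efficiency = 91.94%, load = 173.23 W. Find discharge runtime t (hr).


Step 1: E_discharge = eta/100 * E_charge = 91.94/100 * 154.03 = 141.62 Wh
Step 2: t = E_discharge / P = 141.62 / 173.23 = 0.8175 hr

0.8175 hr


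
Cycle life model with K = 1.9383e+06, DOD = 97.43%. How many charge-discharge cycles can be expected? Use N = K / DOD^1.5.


Step 1: DOD^1.5 = 97.43^1.5 = 961.7
Step 2: N = 1.9383e+06 / 961.7 = 2015 cycles

2015 cycles


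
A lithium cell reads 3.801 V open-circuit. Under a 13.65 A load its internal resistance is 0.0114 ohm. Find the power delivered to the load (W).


Step 1: V_terminal = OCV - I*R = 3.801 - 13.65 * 0.0114 = 3.6454 V
Step 2: P_out = V_terminal * I = 3.6454 * 13.65 = 49.76 W

49.76 W


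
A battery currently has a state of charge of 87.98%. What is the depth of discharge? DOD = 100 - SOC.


Complement of SOC: DOD = 100% - 87.98% = 12.02%

12.02%


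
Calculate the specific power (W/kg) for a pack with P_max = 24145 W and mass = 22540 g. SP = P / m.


Convert: m = 22540 g = 22.54 kg
SP = P / m = 24145 / 22.54 = 1071 W/kg

1071 W/kg


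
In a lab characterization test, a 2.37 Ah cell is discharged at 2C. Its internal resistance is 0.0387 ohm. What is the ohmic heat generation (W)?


Step 1: I = C_rate * capacity = 2 * 2.37 = 4.74 A
Step 2: Q = I^2 * R = 4.74^2 * 0.0387 = 22.468 * 0.0387 = 0.8695 W

0.8695 W


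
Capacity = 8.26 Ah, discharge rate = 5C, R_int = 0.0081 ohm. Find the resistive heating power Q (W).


Step 1: I = C_rate * capacity = 5 * 8.26 = 41.3 A
Step 2: Q = I^2 * R = 41.3^2 * 0.0081 = 1705.7 * 0.0081 = 13.82 W

13.82 W


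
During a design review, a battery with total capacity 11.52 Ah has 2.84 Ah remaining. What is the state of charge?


SOC = (remaining / total) * 100 = (2.84 / 11.52) * 100 = 24.65%

24.65%


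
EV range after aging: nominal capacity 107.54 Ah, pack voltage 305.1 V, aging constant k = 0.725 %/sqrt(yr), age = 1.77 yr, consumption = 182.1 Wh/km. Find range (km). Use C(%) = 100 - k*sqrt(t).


Step 1: capacity retention = 100 - 0.725 * sqrt(1.77) = 100 - 0.725 * 1.3304 = 99.035%
Step 2: C_now = 107.54 * 99.035/100 = 106.5 Ah
Step 3: E_pack = V * C_now = 305.1 * 106.5 = 32493 Wh
Step 4: range = E_pack / consumption = 32493 / 182.1 = 178.4 km

178.4 km


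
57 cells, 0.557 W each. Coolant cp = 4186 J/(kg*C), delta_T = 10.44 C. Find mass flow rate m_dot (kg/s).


Q_total = 57 * 0.557 = 31.749 W
m_dot = Q_total / (cp * dT) = 31.749 / (4186 * 10.44) = 7.265e-04 kg/s

7.265e-04 kg/s


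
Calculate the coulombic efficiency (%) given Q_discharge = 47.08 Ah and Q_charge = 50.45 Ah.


Coulombic efficiency = 47.08/50.45 * 100% = 93.32%

93.32%


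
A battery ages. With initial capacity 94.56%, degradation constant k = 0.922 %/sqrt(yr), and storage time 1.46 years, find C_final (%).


Step 1: sqrt(1.46 yr) = 1.2083
Step 2: drop = 0.922 * 1.2083 = 1.1141
Step 3: C_final = 94.56 - 1.1141 = 93.45%

93.45%


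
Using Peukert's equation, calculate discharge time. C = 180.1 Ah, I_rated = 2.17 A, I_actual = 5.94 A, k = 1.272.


Step 1: t_rated = C / I_rated = 180.1 / 2.17 = 82.995 hr
Step 2: ratio = 2.17 / 5.94 = 0.36532
Step 3: ratio^k = 0.36532^1.272 = 0.27779
Step 4: t = t_rated * ratio^k = 82.995 * 0.27779 = 23.06 hr

23.06 hr


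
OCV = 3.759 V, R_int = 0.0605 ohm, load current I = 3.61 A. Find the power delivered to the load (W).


Step 1: V_terminal = OCV - I*R = 3.759 - 3.61 * 0.0605 = 3.5406 V
Step 2: P_out = V_terminal * I = 3.5406 * 3.61 = 12.78 W

12.78 W


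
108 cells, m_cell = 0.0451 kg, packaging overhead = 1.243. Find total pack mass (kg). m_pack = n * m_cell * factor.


m_pack = n * m_cell * overhead = 108 * 0.0451 * 1.243 = 6.054 kg

6.054 kg


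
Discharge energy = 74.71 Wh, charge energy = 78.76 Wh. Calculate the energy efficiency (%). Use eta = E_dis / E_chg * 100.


Round-trip efficiency = 74.71/78.76 * 100% = 94.86%

94.86%


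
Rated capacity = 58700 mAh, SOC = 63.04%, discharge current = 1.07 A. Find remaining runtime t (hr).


Convert: C_total = 58700 mAh = 58.7 Ah
Step 1: remaining = SOC/100 * C_total = 63.04/100 * 58.7 = 37.004 Ah
Step 2: t = remaining / I = 37.004 / 1.07 = 34.58 hr

34.58 hr


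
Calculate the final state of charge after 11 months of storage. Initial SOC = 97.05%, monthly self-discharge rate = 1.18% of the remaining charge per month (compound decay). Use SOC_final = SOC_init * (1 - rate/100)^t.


decay = (1 - 1.18/100)^11 = 0.87759
SOC_final = 97.05 * 0.87759 = 85.17%

85.17%


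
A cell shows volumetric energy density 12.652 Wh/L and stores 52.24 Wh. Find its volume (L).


V = E / ED = 52.24 / 12.652 = 4.129 L

4.129 L


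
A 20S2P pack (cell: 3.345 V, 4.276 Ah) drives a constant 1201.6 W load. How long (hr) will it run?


Step 1: E_pack = Ns * V_cell * Np * C_cell = 20 * 3.345 * 2 * 4.276 = 572.13 Wh
Step 2: t = E_pack / P = 572.13 / 1201.6 = 0.4761 hr

0.4761 hr


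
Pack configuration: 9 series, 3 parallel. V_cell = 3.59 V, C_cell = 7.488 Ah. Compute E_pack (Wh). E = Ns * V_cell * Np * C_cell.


E = Ns * Vcell * Np * Ccell = 9 * 3.59 * 3 * 7.488 = 725.8 Wh

725.8 Wh


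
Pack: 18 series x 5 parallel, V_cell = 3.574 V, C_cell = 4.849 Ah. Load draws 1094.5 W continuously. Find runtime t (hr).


Step 1: E_pack = Ns * V_cell * Np * C_cell = 18 * 3.574 * 5 * 4.849 = 1559.7 Wh
Step 2: t = E_pack / P = 1559.7 / 1094.5 = 1.425 hr

1.425 hr


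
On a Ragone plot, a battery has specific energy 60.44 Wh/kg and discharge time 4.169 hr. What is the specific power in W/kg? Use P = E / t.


P_specific = E / t = 60.44 / 4.169 = 14.50 W/kg

14.50 W/kg


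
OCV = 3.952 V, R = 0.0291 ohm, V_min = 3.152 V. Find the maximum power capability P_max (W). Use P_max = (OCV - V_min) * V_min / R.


P_max = (OCV - V_min) * V_min / R = (3.952 - 3.152) * 3.152 / 0.0291 = 0.8 * 3.152 / 0.0291 = 86.65 W

86.65 W


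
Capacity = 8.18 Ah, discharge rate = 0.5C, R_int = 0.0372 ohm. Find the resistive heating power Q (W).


Step 1: I = C_rate * capacity = 0.5 * 8.18 = 4.09 A
Step 2: Q = I^2 * R = 4.09^2 * 0.0372 = 16.728 * 0.0372 = 0.6223 W

0.6223 W


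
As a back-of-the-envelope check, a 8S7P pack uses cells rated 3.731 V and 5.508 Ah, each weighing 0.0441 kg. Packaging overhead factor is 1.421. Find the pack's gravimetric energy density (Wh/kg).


Step 1: V_pack = 8 * 3.731 = 29.848 V
Step 2: C_pack = 7 * 5.508 = 38.556 Ah
Step 3: E_pack = V_pack * C_pack = 29.848 * 38.556 = 1150.8 Wh
Step 4: m_pack = 8 * 7 * 0.0441 * 1.421 = 3.5093 kg
Step 5: ED = E_pack / m_pack = 1150.8 / 3.5093 = 327.9 Wh/kg

327.9 Wh/kg


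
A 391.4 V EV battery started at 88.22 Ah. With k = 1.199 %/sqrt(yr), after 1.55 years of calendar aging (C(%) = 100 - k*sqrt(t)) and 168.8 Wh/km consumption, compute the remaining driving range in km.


Step 1: capacity retention = 100 - 1.199 * sqrt(1.55) = 100 - 1.199 * 1.245 = 98.507%
Step 2: C_now = 88.22 * 98.507/100 = 86.903 Ah
Step 3: E_pack = V * C_now = 391.4 * 86.903 = 34014 Wh
Step 4: range = E_pack / consumption = 34014 / 168.8 = 201.5 km

201.5 km


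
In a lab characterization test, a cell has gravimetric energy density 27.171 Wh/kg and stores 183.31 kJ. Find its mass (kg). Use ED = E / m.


Convert: E = 183.31 kJ = 50.919 Wh
m = E / ED = 50.919 / 27.171 = 1.874 kg

1.874 kg


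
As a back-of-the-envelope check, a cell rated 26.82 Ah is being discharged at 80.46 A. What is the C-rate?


C_rate = I / capacity = 80.46 / 26.82 = 3C

3C


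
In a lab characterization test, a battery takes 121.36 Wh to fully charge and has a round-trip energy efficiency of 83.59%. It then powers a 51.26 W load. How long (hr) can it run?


Step 1: E_discharge = eta/100 * E_charge = 83.59/100 * 121.36 = 101.44 Wh
Step 2: t = E_discharge / P = 101.44 / 51.26 = 1.979 hr

1.979 hr


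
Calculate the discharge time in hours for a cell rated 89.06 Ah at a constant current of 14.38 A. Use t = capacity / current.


t = capacity / current = 89.06 / 14.38 = 6.193 hr

6.193 hr


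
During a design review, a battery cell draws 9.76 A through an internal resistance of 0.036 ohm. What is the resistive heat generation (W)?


I^2 = 95.258
Q = 95.258 * 0.036 = 3.429 W

3.429 W


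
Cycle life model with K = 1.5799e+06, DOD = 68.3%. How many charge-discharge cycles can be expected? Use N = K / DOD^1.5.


DOD^1.5 = 564.46
N = K / DOD^1.5 = 1.5799e+06 / 564.46 = 2799

2799 cycles


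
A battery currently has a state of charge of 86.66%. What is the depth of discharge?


DOD = 100 - SOC = 100 - 86.66 = 13.34%

13.34%


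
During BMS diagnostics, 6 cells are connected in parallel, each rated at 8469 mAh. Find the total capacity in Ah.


Convert: C_cell = 8469 mAh = 8.469 Ah
C_total = 6 * 8.469 = 50.814 Ah

50.814 Ah


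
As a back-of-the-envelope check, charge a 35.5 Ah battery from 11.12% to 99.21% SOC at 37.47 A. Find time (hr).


delta_Ah = 35.5 * (99.21 - 11.12) / 100 = 31.272 Ah
t = delta_Ah / I = 31.272 / 37.47 = 0.8346 hr

0.8346 hr


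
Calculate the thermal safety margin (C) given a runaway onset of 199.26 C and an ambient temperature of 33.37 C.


margin = T_onset - T_ambient = 199.26 - 33.37 = 165.89 C

165.89 C


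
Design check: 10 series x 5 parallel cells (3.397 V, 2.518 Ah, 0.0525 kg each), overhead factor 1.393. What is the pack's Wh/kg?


Step 1: V_pack = 10 * 3.397 = 33.97 V
Step 2: C_pack = 5 * 2.518 = 12.59 Ah
Step 3: E_pack = V_pack * C_pack = 33.97 * 12.59 = 427.68 Wh
Step 4: m_pack = 10 * 5 * 0.0525 * 1.393 = 3.6566 kg
Step 5: ED = E_pack / m_pack = 427.68 / 3.6566 = 117.0 Wh/kg

117.0 Wh/kg


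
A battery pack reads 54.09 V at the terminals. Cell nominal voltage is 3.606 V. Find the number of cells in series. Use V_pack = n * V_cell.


n = V_pack / V_cell = 54.09 / 3.606 = 15

15


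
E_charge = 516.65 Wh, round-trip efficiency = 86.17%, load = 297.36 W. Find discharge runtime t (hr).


Step 1: E_discharge = eta/100 * E_charge = 86.17/100 * 516.65 = 445.2 Wh
Step 2: t = E_discharge / P = 445.2 / 297.36 = 1.497 hr

1.497 hr


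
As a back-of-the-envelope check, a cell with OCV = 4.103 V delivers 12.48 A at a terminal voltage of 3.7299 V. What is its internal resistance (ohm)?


R = (OCV - V) / I = (4.103 - 3.7299) / 12.48 = 0.02990 ohm

0.02990 ohm


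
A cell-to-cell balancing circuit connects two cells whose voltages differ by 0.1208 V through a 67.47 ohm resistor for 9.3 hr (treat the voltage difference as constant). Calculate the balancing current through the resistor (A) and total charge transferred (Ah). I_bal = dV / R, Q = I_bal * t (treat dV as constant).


I_bal = dV / R = 0.1208 / 67.47 = 0.0017904 A
Q = I_bal * t = 0.0017904 * 9.3 = 0.01665 Ah

I=0.0017904 A, Q=0.01665 Ah


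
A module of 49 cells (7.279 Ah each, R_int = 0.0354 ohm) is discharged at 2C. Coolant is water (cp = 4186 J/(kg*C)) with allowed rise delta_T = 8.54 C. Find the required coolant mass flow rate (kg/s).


Step 1: I = 2 * 7.279 = 14.558 A
Step 2: Q_cell = I^2 * R = 14.558^2 * 0.0354 = 7.5025 W
Step 3: Q_total = 49 * 7.5025 = 367.62 W
Step 4: m_dot = Q_total / (cp * dT) = 367.62 / (4186 * 8.54) = 0.01028 kg/s

0.01028 kg/s


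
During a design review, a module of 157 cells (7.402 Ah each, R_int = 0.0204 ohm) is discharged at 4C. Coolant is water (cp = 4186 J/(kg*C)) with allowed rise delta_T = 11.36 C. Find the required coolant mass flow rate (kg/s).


Step 1: I = 4 * 7.402 = 29.608 A
Step 2: Q_cell = I^2 * R = 29.608^2 * 0.0204 = 17.883 W
Step 3: Q_total = 157 * 17.883 = 2807.6 W
Step 4: m_dot = Q_total / (cp * dT) = 2807.6 / (4186 * 11.36) = 0.05904 kg/s

0.05904 kg/s


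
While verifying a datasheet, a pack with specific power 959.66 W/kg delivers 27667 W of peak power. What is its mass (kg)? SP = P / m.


m = P / SP = 27667 / 959.66 = 28.83 kg

28.83 kg


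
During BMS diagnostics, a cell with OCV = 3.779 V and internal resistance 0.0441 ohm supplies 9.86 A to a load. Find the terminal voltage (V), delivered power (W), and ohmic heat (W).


Step 1: V_terminal = OCV - I*R = 3.779 - 9.86 * 0.0441 = 3.3442 V
Step 2: P_out = V_terminal * I = 3.3442 * 9.86 = 32.97 W
Step 3: Q = I^2 * R = 9.86^2 * 0.0441 = 4.287 W

V=3.3442 V, P=32.97 W, Q=4.287 W


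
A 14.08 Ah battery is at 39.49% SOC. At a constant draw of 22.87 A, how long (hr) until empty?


Step 1: remaining = SOC/100 * C_total = 39.49/100 * 14.08 = 5.5602 Ah
Step 2: t = remaining / I = 5.5602 / 22.87 = 0.2431 hr

0.2431 hr


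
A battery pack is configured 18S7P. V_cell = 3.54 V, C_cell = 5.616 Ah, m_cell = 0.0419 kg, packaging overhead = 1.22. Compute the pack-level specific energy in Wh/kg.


Step 1: V_pack = 18 * 3.54 = 63.72 V
Step 2: C_pack = 7 * 5.616 = 39.312 Ah
Step 3: E_pack = V_pack * C_pack = 63.72 * 39.312 = 2505 Wh
Step 4: m_pack = 18 * 7 * 0.0419 * 1.22 = 6.4409 kg
Step 5: ED = E_pack / m_pack = 2505 / 6.4409 = 388.9 Wh/kg

388.9 Wh/kg


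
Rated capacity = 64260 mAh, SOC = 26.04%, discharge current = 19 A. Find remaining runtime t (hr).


Convert: C_total = 64260 mAh = 64.26 Ah
Step 1: remaining = SOC/100 * C_total = 26.04/100 * 64.26 = 16.733 Ah
Step 2: t = remaining / I = 16.733 / 19 = 0.8807 hr

0.8807 hr


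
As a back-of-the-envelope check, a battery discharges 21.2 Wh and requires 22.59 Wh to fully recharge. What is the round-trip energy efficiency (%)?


eta_e = E_dis / E_chg * 100 = 21.2 / 22.59 * 100 = 93.85%

93.85%


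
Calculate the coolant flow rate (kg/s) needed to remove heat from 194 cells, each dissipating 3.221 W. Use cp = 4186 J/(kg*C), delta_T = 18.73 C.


Q_total = 194 * 3.221 = 624.87 W
m_dot = Q_total / (cp * dT) = 624.87 / (4186 * 18.73) = 0.007970 kg/s

0.007970 kg/s


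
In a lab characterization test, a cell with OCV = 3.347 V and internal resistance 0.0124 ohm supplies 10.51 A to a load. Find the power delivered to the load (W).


Step 1: V_terminal = OCV - I*R = 3.347 - 10.51 * 0.0124 = 3.2167 V
Step 2: P_out = V_terminal * I = 3.2167 * 10.51 = 33.81 W

33.81 W


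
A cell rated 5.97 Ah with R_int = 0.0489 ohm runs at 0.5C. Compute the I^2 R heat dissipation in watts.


Step 1: I = C_rate * capacity = 0.5 * 5.97 = 2.985 A
Step 2: Q = I^2 * R = 2.985^2 * 0.0489 = 8.9102 * 0.0489 = 0.4357 W

0.4357 W


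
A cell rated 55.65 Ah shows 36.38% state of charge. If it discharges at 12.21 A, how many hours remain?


Step 1: remaining = SOC/100 * C_total = 36.38/100 * 55.65 = 20.245 Ah
Step 2: t = remaining / I = 20.245 / 12.21 = 1.658 hr

1.658 hr


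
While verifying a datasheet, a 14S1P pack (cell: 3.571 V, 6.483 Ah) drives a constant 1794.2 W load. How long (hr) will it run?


Step 1: E_pack = Ns * V_cell * Np * C_cell = 14 * 3.571 * 1 * 6.483 = 324.11 Wh
Step 2: t = E_pack / P = 324.11 / 1794.2 = 0.1806 hr

0.1806 hr


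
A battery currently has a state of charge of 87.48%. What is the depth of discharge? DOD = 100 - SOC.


DOD = 100 - SOC = 100 - 87.48 = 12.52%

12.52%


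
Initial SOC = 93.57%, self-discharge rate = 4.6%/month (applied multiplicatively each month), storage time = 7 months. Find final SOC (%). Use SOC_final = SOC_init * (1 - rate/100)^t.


decay = (1 - 4.6/100)^7 = 0.71918
SOC_final = 93.57 * 0.71918 = 67.29%

67.29%


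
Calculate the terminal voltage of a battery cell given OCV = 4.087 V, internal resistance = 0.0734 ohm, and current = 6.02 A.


IR drop = 6.02 * 0.0734 = 0.44187 V
V = 4.087 - 0.44187 = 3.645 V

3.645 V


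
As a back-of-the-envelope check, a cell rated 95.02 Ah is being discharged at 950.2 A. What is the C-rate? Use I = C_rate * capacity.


C_rate = I / capacity = 950.2 / 95.02 = 10C

10C


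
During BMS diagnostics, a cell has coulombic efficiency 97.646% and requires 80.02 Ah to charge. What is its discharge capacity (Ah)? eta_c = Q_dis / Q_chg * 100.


Q_dis = eta/100 * Q_chg = 97.646/100 * 80.02 = 78.14 Ah

78.14 Ah


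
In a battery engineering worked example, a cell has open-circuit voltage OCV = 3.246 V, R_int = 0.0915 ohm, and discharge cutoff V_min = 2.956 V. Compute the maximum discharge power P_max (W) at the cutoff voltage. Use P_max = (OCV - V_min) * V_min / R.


P_max = (OCV - V_min) * V_min / R = (3.246 - 2.956) * 2.956 / 0.0915 = 0.29 * 2.956 / 0.0915 = 9.369 W

9.369 W


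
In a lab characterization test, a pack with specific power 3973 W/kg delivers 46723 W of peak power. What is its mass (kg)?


m = P / SP = 46723 / 3973 = 11.76 kg

11.76 kg


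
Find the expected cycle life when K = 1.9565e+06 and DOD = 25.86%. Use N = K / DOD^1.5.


DOD^1.5 = 131.51
N = K / DOD^1.5 = 1.9565e+06 / 131.51 = 14880

14880 cycles


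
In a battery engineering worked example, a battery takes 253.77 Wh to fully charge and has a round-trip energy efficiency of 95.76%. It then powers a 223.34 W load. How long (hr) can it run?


Step 1: E_discharge = eta/100 * E_charge = 95.76/100 * 253.77 = 243.01 Wh
Step 2: t = E_discharge / P = 243.01 / 223.34 = 1.088 hr

1.088 hr


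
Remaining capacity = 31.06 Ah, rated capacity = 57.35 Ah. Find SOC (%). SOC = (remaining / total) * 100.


SOC = (remaining / total) * 100 = (31.06 / 57.35) * 100 = 54.16%

54.16%


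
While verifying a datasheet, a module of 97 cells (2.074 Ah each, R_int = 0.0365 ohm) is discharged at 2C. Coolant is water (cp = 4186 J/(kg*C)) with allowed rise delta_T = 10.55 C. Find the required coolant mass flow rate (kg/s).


Step 1: I = 2 * 2.074 = 4.148 A
Step 2: Q_cell = I^2 * R = 4.148^2 * 0.0365 = 0.62802 W
Step 3: Q_total = 97 * 0.62802 = 60.918 W
Step 4: m_dot = Q_total / (cp * dT) = 60.918 / (4186 * 10.55) = 0.001379 kg/s

0.001379 kg/s


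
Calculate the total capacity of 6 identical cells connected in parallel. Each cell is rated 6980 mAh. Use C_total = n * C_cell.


Convert: C_cell = 6980 mAh = 6.98 Ah
C_total = 6 * 6.98 = 41.88 Ah

41.88 Ah


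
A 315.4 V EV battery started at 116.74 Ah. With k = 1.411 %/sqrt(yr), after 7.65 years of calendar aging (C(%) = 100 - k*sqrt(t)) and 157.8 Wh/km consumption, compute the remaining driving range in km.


Step 1: capacity retention = 100 - 1.411 * sqrt(7.65) = 100 - 1.411 * 2.7659 = 96.097%
Step 2: C_now = 116.74 * 96.097/100 = 112.18 Ah
Step 3: E_pack = V * C_now = 315.4 * 112.18 = 35382 Wh
Step 4: range = E_pack / consumption = 35382 / 157.8 = 224.2 km

224.2 km


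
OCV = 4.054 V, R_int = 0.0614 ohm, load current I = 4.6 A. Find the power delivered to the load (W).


Step 1: V_terminal = OCV - I*R = 4.054 - 4.6 * 0.0614 = 3.7716 V
Step 2: P_out = V_terminal * I = 3.7716 * 4.6 = 17.35 W

17.35 W


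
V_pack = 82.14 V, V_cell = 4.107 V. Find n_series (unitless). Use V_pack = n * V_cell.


Rearranging: n = V_pack / V_cell = 82.14 / 4.107 = 20 cells

20


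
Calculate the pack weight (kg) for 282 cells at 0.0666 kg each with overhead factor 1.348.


m_pack = n * m_cell * overhead = 282 * 0.0666 * 1.348 = 25.32 kg

25.32 kg


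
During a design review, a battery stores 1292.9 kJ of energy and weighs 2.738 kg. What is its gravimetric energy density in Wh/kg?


Convert: E = 1292.9 kJ = 359.14 Wh
ED = E / m = 359.14 / 2.738 = 131.2 Wh/kg

131.2 Wh/kg


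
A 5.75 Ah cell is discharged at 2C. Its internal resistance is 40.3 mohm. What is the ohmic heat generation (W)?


Convert: R = 40.3 mohm = 0.0403 ohm
Step 1: I = C_rate * capacity = 2 * 5.75 = 11.5 A
Step 2: Q = I^2 * R = 11.5^2 * 0.0403 = 132.25 * 0.0403 = 5.330 W

5.330 W


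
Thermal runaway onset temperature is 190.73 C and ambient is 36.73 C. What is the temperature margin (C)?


margin = T_onset - T_ambient = 190.73 - 36.73 = 154 C

154 C


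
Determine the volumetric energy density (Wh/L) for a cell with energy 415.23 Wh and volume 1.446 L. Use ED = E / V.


Volumetric ED = 415.23 Wh / 1.446 L = 287.2 Wh/L

287.2 Wh/L


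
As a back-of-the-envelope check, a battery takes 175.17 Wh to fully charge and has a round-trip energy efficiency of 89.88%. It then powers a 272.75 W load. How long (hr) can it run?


Step 1: E_discharge = eta/100 * E_charge = 89.88/100 * 175.17 = 157.44 Wh
Step 2: t = E_discharge / P = 157.44 / 272.75 = 0.5772 hr

0.5772 hr


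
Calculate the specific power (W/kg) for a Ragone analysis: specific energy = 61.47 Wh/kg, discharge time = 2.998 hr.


P_specific = E / t = 61.47 / 2.998 = 20.50 W/kg

20.50 W/kg


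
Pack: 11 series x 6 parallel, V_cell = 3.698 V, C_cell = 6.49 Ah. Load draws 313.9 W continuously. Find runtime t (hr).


Step 1: E_pack = Ns * V_cell * Np * C_cell = 11 * 3.698 * 6 * 6.49 = 1584 Wh
Step 2: t = E_pack / P = 1584 / 313.9 = 5.046 hr

5.046 hr


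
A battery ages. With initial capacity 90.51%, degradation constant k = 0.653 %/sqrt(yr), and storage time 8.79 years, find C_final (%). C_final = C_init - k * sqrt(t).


Step 1: sqrt(8.79 yr) = 2.9648
Step 2: drop = 0.653 * 2.9648 = 1.936
Step 3: C_final = 90.51 - 1.936 = 88.57%

88.57%


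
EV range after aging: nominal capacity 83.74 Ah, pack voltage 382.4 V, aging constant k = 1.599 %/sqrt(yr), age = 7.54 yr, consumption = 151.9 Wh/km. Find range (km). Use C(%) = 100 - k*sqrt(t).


Step 1: capacity retention = 100 - 1.599 * sqrt(7.54) = 100 - 1.599 * 2.7459 = 95.609%
Step 2: C_now = 83.74 * 95.609/100 = 80.063 Ah
Step 3: E_pack = V * C_now = 382.4 * 80.063 = 30616 Wh
Step 4: range = E_pack / consumption = 30616 / 151.9 = 201.6 km

201.6 km


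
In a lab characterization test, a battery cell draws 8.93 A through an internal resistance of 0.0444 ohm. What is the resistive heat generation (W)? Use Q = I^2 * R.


I^2 = 79.745
Q = 79.745 * 0.0444 = 3.541 W

3.541 W


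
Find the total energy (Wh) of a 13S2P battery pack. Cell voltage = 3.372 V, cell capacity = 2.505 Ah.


V_pack = 13 * 3.372 = 43.836 V
C_pack = 2 * 2.505 = 5.01 Ah
E = V_pack * C_pack = 43.836 * 5.01 = 219.6 Wh

219.6 Wh


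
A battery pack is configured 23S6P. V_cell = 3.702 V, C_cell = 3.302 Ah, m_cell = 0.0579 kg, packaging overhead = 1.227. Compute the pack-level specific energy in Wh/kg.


Step 1: V_pack = 23 * 3.702 = 85.146 V
Step 2: C_pack = 6 * 3.302 = 19.812 Ah
Step 3: E_pack = V_pack * C_pack = 85.146 * 19.812 = 1686.9 Wh
Step 4: m_pack = 23 * 6 * 0.0579 * 1.227 = 9.804 kg
Step 5: ED = E_pack / m_pack = 1686.9 / 9.804 = 172.1 Wh/kg

172.1 Wh/kg


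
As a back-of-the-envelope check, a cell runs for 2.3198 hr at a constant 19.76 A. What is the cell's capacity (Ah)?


C = I * t = 19.76 * 2.3198 = 45.84 Ah

45.84 Ah


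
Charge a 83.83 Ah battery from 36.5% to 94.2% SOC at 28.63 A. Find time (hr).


Step 1: dSOC = 94.2% - 36.5% = 57.7%
Step 2: delta_Ah = 83.83 * 57.7 / 100 = 48.37 Ah
Step 3: t = 48.37 / 28.63 = 1.689 hr

1.689 hr


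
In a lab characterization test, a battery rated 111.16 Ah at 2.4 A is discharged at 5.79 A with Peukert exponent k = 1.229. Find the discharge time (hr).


Step 1: t_rated = C / I_rated = 111.16 / 2.4 = 46.317 hr
Step 2: ratio = 2.4 / 5.79 = 0.41451
Step 3: ratio^k = 0.41451^1.229 = 0.33881
Step 4: t = t_rated * ratio^k = 46.317 * 0.33881 = 15.69 hr

15.69 hr


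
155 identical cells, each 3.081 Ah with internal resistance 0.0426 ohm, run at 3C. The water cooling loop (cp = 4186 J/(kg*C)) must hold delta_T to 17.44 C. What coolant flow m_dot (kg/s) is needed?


Step 1: I = 3 * 3.081 = 9.243 A
Step 2: Q_cell = I^2 * R = 9.243^2 * 0.0426 = 3.6394 W
Step 3: Q_total = 155 * 3.6394 = 564.11 W
Step 4: m_dot = Q_total / (cp * dT) = 564.11 / (4186 * 17.44) = 0.007727 kg/s

0.007727 kg/s


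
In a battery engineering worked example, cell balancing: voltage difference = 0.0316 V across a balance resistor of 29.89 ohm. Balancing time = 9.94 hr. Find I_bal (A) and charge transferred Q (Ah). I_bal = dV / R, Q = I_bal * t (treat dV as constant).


First, Ohm's law: I_bal = 0.0316 V / 29.89 ohm = 0.0010572 A
Then Q = I * t = 0.0010572 A * 9.94 hr = 0.01051 Ah

I=0.0010572 A, Q=0.01051 Ah


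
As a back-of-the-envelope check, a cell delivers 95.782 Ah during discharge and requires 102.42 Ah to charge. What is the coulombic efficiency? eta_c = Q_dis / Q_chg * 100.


Coulombic efficiency = 95.782/102.42 * 100% = 93.52%

93.52%


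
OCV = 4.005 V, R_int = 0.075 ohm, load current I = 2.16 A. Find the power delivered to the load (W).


Step 1: V_terminal = OCV - I*R = 4.005 - 2.16 * 0.075 = 3.843 V
Step 2: P_out = V_terminal * I = 3.843 * 2.16 = 8.301 W

8.301 W


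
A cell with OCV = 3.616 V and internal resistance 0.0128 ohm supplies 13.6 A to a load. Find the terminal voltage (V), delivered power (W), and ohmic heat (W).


Step 1: V_terminal = OCV - I*R = 3.616 - 13.6 * 0.0128 = 3.4419 V
Step 2: P_out = V_terminal * I = 3.4419 * 13.6 = 46.81 W
Step 3: Q = I^2 * R = 13.6^2 * 0.0128 = 2.367 W

V=3.4419 V, P=46.81 W, Q=2.367 W


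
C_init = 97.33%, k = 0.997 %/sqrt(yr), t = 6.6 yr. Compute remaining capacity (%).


sqrt(t) = sqrt(6.6) = 2.569
C_final = 97.33 - 0.997 * 2.569 = 94.77%

94.77%


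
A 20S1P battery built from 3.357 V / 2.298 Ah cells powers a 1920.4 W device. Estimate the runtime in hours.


Step 1: E_pack = Ns * V_cell * Np * C_cell = 20 * 3.357 * 1 * 2.298 = 154.29 Wh
Step 2: t = E_pack / P = 154.29 / 1920.4 = 0.08034 hr

0.08034 hr


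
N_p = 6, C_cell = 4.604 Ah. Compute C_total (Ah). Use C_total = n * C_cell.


C_total = 6 * 4.604 = 27.624 Ah

27.624 Ah


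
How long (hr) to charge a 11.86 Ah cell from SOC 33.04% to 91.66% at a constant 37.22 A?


Step 1: dSOC = 91.66% - 33.04% = 58.62%
Step 2: delta_Ah = 11.86 * 58.62 / 100 = 6.9523 Ah
Step 3: t = 6.9523 / 37.22 = 0.1868 hr

0.1868 hr


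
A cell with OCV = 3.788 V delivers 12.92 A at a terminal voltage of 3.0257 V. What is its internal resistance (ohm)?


R = (OCV - V) / I = (3.788 - 3.0257) / 12.92 = 0.05900 ohm

0.05900 ohm


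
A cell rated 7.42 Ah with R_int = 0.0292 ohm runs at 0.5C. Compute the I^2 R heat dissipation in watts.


Step 1: I = C_rate * capacity = 0.5 * 7.42 = 3.71 A
Step 2: Q = I^2 * R = 3.71^2 * 0.0292 = 13.764 * 0.0292 = 0.4019 W

0.4019 W


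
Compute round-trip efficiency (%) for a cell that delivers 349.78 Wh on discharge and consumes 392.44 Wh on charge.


Round-trip efficiency = 349.78/392.44 * 100% = 89.13%

89.13%


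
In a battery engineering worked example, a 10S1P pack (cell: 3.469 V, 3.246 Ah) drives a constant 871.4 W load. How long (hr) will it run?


Step 1: E_pack = Ns * V_cell * Np * C_cell = 10 * 3.469 * 1 * 3.246 = 112.6 Wh
Step 2: t = E_pack / P = 112.6 / 871.4 = 0.1292 hr

0.1292 hr


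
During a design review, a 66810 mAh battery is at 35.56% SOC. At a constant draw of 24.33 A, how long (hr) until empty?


Convert: C_total = 66810 mAh = 66.81 Ah
Step 1: remaining = SOC/100 * C_total = 35.56/100 * 66.81 = 23.758 Ah
Step 2: t = remaining / I = 23.758 / 24.33 = 0.9765 hr

0.9765 hr


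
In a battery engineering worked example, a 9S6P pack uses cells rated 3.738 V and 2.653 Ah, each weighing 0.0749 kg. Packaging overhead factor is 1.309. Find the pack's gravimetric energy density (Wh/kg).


Step 1: V_pack = 9 * 3.738 = 33.642 V
Step 2: C_pack = 6 * 2.653 = 15.918 Ah
Step 3: E_pack = V_pack * C_pack = 33.642 * 15.918 = 535.51 Wh
Step 4: m_pack = 9 * 6 * 0.0749 * 1.309 = 5.2944 kg
Step 5: ED = E_pack / m_pack = 535.51 / 5.2944 = 101.1 Wh/kg

101.1 Wh/kg


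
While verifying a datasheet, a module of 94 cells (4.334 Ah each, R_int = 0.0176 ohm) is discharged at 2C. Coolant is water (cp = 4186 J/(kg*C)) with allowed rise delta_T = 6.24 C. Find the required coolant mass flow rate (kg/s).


Step 1: I = 2 * 4.334 = 8.668 A
Step 2: Q_cell = I^2 * R = 8.668^2 * 0.0176 = 1.3224 W
Step 3: Q_total = 94 * 1.3224 = 124.31 W
Step 4: m_dot = Q_total / (cp * dT) = 124.31 / (4186 * 6.24) = 0.004759 kg/s

0.004759 kg/s


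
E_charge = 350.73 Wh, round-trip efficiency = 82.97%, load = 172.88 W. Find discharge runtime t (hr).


Step 1: E_discharge = eta/100 * E_charge = 82.97/100 * 350.73 = 291 Wh
Step 2: t = E_discharge / P = 291 / 172.88 = 1.683 hr

1.683 hr


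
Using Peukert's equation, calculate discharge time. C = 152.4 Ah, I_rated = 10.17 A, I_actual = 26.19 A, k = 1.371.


t_rated = C / I_rated = 152.4 / 10.17 = 14.985 hr
(I_rated/I)^k = (0.38832)^1.371 = 0.27339
t = t_rated * (I_rated/I)^k = 14.985 * 0.27339 = 4.097 hr

4.097 hr


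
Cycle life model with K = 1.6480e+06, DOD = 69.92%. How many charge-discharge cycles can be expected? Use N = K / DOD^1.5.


Step 1: DOD^1.5 = 69.92^1.5 = 584.66
Step 2: N = 1.6480e+06 / 584.66 = 2819 cycles

2819 cycles


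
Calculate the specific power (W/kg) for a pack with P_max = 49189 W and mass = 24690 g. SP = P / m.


Convert: m = 24690 g = 24.69 kg
Specific power = 49189 W / 24.69 kg = 1992 W/kg

1992 W/kg


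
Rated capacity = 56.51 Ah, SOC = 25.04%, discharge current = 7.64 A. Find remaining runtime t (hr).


Step 1: remaining = SOC/100 * C_total = 25.04/100 * 56.51 = 14.15 Ah
Step 2: t = remaining / I = 14.15 / 7.64 = 1.852 hr

1.852 hr


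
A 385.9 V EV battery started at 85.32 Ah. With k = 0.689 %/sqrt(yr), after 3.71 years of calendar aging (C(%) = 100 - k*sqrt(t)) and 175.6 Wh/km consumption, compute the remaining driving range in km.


Step 1: capacity retention = 100 - 0.689 * sqrt(3.71) = 100 - 0.689 * 1.9261 = 98.673%
Step 2: C_now = 85.32 * 98.673/100 = 84.188 Ah
Step 3: E_pack = V * C_now = 385.9 * 84.188 = 32488 Wh
Step 4: range = E_pack / consumption = 32488 / 175.6 = 185.0 km

185.0 km


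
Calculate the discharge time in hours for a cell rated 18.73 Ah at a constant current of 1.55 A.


t = capacity / current = 18.73 / 1.55 = 12.08 hr

12.08 hr


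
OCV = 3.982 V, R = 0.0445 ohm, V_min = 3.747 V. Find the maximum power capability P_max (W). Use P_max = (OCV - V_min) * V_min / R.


P_max = (OCV - V_min) * V_min / R = (3.982 - 3.747) * 3.747 / 0.0445 = 0.235 * 3.747 / 0.0445 = 19.79 W

19.79 W


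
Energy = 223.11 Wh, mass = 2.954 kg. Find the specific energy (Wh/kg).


ED = E / m = 223.11 / 2.954 = 75.53 Wh/kg

75.53 Wh/kg


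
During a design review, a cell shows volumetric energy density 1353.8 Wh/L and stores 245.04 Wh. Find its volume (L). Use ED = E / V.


V = E / ED = 245.04 / 1353.8 = 0.1810 L

0.1810 L


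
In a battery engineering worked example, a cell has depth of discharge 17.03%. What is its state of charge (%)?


SOC = 100 - DOD = 100 - 17.03 = 82.97%

82.97%


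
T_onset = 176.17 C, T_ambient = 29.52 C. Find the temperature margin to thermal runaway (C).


Safety margin = 176.17 C - 29.52 C = 146.65 C

146.65 C


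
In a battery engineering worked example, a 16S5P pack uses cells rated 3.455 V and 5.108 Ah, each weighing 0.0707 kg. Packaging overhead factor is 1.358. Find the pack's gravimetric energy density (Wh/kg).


Step 1: V_pack = 16 * 3.455 = 55.28 V
Step 2: C_pack = 5 * 5.108 = 25.54 Ah
Step 3: E_pack = V_pack * C_pack = 55.28 * 25.54 = 1411.9 Wh
Step 4: m_pack = 16 * 5 * 0.0707 * 1.358 = 7.6808 kg
Step 5: ED = E_pack / m_pack = 1411.9 / 7.6808 = 183.8 Wh/kg

183.8 Wh/kg


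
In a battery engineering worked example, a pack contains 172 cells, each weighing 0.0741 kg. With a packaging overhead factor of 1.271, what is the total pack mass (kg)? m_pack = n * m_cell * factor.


m_pack = n * m_cell * overhead = 172 * 0.0741 * 1.271 = 16.20 kg

16.20 kg


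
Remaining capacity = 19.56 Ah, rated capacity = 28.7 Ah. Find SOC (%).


SOC = (remaining / total) * 100 = (19.56 / 28.7) * 100 = 68.15%

68.15%


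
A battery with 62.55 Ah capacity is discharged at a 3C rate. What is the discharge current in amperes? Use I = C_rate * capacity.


I = C_rate * capacity = 3 * 62.55 = 187.65 A

187.65 A


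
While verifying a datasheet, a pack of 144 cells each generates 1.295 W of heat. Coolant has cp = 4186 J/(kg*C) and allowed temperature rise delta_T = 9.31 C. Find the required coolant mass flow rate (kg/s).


Q_total = 144 * 1.295 = 186.48 W
m_dot = Q_total / (cp * dT) = 186.48 / (4186 * 9.31) = 0.004785 kg/s

0.004785 kg/s
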